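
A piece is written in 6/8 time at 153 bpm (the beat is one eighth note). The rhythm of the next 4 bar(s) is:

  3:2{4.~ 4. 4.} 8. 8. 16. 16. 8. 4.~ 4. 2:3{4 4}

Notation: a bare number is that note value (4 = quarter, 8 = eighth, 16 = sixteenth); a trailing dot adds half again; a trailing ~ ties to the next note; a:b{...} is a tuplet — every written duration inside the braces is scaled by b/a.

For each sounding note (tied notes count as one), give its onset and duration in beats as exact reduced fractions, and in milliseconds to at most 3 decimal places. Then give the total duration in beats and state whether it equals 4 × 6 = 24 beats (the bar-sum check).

1) 0.0ms=0b +1568.627ms=4b
2) 1568.627ms=4b +784.314ms=2b
3) 2352.941ms=6b +588.235ms=3/2b
4) 2941.176ms=15/2b +588.235ms=3/2b
5) 3529.412ms=9b +294.118ms=3/4b
6) 3823.529ms=39/4b +294.118ms=3/4b
7) 4117.647ms=21/2b +588.235ms=3/2b
8) 4705.882ms=12b +2352.941ms=6b
9) 7058.824ms=18b +1176.471ms=3b
10) 8235.294ms=21b +1176.471ms=3b
Σ=24b of 24 (153bpm 6/8) — PASS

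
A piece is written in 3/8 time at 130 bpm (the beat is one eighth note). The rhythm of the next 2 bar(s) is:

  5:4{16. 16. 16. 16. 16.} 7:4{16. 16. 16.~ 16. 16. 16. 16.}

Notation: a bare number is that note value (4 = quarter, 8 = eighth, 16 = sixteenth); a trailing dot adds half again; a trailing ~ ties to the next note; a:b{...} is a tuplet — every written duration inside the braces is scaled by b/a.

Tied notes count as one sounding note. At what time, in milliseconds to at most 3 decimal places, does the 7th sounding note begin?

1. 0.0ms @ 0 + 276.923ms (3/5)
2. 276.923ms @ 3/5 + 276.923ms (3/5)
3. 553.846ms @ 6/5 + 276.923ms (3/5)
4. 830.769ms @ 9/5 + 276.923ms (3/5)
5. 1107.692ms @ 12/5 + 276.923ms (3/5)
6. 1384.615ms @ 3 + 197.802ms (3/7)
7. 1582.418ms @ 24/7 + 197.802ms (3/7)
8. 1780.22ms @ 27/7 + 395.604ms (6/7)
9. 2175.824ms @ 33/7 + 197.802ms (3/7)
10. 2373.626ms @ 36/7 + 197.802ms (3/7)
11. 2571.429ms @ 39/7 + 197.802ms (3/7)

note 7 onset = 24/7b = 1582.418ms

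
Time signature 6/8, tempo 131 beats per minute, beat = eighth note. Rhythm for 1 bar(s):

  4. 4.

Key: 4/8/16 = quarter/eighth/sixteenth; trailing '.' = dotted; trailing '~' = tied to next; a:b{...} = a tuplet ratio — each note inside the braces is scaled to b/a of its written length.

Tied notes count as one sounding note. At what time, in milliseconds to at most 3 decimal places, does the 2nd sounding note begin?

1. 0.0ms @ 0 + 1374.046ms (3)
2. 1374.046ms @ 3 + 1374.046ms (3)

note 2 onset = 3b = 1374.046ms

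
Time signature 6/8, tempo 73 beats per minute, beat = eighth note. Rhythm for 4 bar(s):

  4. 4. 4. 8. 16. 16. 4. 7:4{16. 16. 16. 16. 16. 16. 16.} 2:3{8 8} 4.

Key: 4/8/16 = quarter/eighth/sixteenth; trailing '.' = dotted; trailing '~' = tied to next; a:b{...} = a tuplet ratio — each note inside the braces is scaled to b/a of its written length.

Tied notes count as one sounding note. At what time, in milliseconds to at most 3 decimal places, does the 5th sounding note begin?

note 5 onset = 21/2b = 8630.137ms

1. 0.0ms @ 0 + 2465.753ms (3)
2. 2465.753ms @ 3 + 2465.753ms (3)
3. 4931.507ms @ 6 + 2465.753ms (3)
4. 7397.26ms @ 9 + 1232.877ms (3/2)
5. 8630.137ms @ 21/2 + 616.438ms (3/4)
6. 9246.575ms @ 45/4 + 616.438ms (3/4)
7. 9863.014ms @ 12 + 2465.753ms (3)
8. 12328.767ms @ 15 + 352.25ms (3/7)
9. 12681.018ms @ 108/7 + 352.25ms (3/7)
10. 13033.268ms @ 111/7 + 352.25ms (3/7)
11. 13385.519ms @ 114/7 + 352.25ms (3/7)
12. 13737.769ms @ 117/7 + 352.25ms (3/7)
13. 14090.02ms @ 120/7 + 352.25ms (3/7)
14. 14442.27ms @ 123/7 + 352.25ms (3/7)
15. 14794.521ms @ 18 + 1232.877ms (3/2)
16. 16027.397ms @ 39/2 + 1232.877ms (3/2)
17. 17260.274ms @ 21 + 2465.753ms (3)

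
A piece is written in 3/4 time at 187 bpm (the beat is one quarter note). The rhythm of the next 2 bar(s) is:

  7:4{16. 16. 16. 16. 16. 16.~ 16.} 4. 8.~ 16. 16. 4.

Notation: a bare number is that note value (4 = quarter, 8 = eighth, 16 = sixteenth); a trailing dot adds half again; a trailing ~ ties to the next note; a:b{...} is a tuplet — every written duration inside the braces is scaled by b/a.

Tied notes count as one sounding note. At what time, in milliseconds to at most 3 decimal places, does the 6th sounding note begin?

note 6 onset = 15/14b = 343.774ms

1. 0.0ms @ 0 + 68.755ms (3/14)
2. 68.755ms @ 3/14 + 68.755ms (3/14)
3. 137.51ms @ 3/7 + 68.755ms (3/14)
4. 206.264ms @ 9/14 + 68.755ms (3/14)
5. 275.019ms @ 6/7 + 68.755ms (3/14)
6. 343.774ms @ 15/14 + 137.51ms (3/7)
7. 481.283ms @ 3/2 + 481.283ms (3/2)
8. 962.567ms @ 3 + 360.963ms (9/8)
9. 1323.529ms @ 33/8 + 120.321ms (3/8)
10. 1443.85ms @ 9/2 + 481.283ms (3/2)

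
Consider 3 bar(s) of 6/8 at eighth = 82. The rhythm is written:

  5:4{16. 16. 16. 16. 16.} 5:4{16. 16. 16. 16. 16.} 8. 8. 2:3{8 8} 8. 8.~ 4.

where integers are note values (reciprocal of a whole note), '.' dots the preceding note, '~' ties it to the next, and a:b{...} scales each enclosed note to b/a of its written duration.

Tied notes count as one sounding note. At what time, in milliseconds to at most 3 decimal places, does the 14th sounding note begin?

1. 0.0ms @ 0 + 439.024ms (3/5)
2. 439.024ms @ 3/5 + 439.024ms (3/5)
3. 878.049ms @ 6/5 + 439.024ms (3/5)
4. 1317.073ms @ 9/5 + 439.024ms (3/5)
5. 1756.098ms @ 12/5 + 439.024ms (3/5)
6. 2195.122ms @ 3 + 439.024ms (3/5)
7. 2634.146ms @ 18/5 + 439.024ms (3/5)
8. 3073.171ms @ 21/5 + 439.024ms (3/5)
9. 3512.195ms @ 24/5 + 439.024ms (3/5)
10. 3951.22ms @ 27/5 + 439.024ms (3/5)
11. 4390.244ms @ 6 + 1097.561ms (3/2)
12. 5487.805ms @ 15/2 + 1097.561ms (3/2)
13. 6585.366ms @ 9 + 1097.561ms (3/2)
14. 7682.927ms @ 21/2 + 1097.561ms (3/2)
15. 8780.488ms @ 12 + 1097.561ms (3/2)
16. 9878.049ms @ 27/2 + 3292.683ms (9/2)

note 14 onset = 21/2b = 7682.927ms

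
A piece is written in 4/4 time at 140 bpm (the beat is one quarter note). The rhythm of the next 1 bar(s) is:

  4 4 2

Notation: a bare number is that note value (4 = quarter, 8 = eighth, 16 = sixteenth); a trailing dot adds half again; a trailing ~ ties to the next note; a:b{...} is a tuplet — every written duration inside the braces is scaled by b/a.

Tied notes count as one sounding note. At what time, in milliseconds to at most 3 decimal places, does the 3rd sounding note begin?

1. 0.0ms @ 0 + 428.571ms (1)
2. 428.571ms @ 1 + 428.571ms (1)
3. 857.143ms @ 2 + 857.143ms (2)

note 3 onset = 2b = 857.143ms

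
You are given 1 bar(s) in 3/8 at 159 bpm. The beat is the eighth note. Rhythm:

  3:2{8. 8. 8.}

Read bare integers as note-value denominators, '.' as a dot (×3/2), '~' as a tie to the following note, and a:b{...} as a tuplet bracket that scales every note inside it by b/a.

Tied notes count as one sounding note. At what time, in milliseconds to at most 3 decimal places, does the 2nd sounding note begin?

note 2 onset = 1b = 377.358ms

1. 0.0ms @ 0 + 377.358ms (1)
2. 377.358ms @ 1 + 377.358ms (1)
3. 754.717ms @ 2 + 377.358ms (1)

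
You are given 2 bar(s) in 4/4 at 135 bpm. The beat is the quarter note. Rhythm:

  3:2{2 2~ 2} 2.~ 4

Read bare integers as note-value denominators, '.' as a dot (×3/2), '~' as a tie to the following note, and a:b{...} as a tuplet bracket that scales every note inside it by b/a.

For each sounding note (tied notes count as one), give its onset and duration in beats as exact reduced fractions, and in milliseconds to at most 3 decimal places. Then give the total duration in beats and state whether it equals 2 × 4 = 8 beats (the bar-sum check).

1) 0.0ms=0b +592.593ms=4/3b
2) 592.593ms=4/3b +1185.185ms=8/3b
3) 1777.778ms=4b +1777.778ms=4b
Σ=8b of 8 (135bpm 4/4) — PASS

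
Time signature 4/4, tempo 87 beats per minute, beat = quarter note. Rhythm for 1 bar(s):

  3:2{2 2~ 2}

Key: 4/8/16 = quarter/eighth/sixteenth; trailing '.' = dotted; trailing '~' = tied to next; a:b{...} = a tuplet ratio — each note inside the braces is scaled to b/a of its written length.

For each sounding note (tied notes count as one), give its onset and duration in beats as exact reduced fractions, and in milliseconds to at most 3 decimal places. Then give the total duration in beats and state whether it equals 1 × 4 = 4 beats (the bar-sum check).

1) 0.0ms=0b +919.54ms=4/3b
2) 919.54ms=4/3b +1839.08ms=8/3b
Σ=4b of 4 (87bpm 4/4) — PASS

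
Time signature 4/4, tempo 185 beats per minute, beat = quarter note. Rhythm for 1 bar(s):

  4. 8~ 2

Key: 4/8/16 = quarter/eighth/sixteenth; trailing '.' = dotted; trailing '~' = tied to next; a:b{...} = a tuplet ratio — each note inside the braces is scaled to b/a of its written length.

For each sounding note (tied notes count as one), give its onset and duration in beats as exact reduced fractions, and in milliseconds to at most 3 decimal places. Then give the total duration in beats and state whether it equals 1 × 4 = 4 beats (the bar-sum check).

1) 0.0ms=0b +486.486ms=3/2b
2) 486.486ms=3/2b +810.811ms=5/2b
Σ=4b of 4 (185bpm 4/4) — PASS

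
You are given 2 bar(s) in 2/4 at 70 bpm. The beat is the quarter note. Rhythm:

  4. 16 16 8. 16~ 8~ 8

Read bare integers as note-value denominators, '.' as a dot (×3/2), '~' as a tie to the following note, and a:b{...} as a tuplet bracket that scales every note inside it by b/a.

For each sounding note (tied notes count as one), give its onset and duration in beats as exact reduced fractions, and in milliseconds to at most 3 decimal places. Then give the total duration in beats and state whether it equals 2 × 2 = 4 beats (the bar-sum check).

1) 0.0ms=0b +1285.714ms=3/2b
2) 1285.714ms=3/2b +214.286ms=1/4b
3) 1500.0ms=7/4b +214.286ms=1/4b
4) 1714.286ms=2b +642.857ms=3/4b
5) 2357.143ms=11/4b +1071.429ms=5/4b
Σ=4b of 4 (70bpm 2/4) — PASS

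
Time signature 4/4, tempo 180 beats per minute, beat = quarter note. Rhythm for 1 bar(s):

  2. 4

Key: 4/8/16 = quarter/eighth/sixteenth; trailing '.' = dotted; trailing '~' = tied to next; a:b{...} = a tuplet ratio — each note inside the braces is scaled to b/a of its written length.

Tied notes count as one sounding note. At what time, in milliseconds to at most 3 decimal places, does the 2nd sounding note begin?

1. 0.0ms @ 0 + 1000.0ms (3)
2. 1000.0ms @ 3 + 333.333ms (1)

note 2 onset = 3b = 1000.0ms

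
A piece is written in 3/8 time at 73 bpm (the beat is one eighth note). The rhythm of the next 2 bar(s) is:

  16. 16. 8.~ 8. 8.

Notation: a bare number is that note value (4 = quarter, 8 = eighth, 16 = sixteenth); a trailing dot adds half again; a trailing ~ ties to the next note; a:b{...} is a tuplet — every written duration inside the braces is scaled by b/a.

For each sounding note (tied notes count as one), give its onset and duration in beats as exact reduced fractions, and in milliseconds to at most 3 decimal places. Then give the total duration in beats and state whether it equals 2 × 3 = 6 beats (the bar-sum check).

1) 0.0ms=0b +616.438ms=3/4b
2) 616.438ms=3/4b +616.438ms=3/4b
3) 1232.877ms=3/2b +2465.753ms=3b
4) 3698.63ms=9/2b +1232.877ms=3/2b
Σ=6b of 6 (73bpm 3/8) — PASS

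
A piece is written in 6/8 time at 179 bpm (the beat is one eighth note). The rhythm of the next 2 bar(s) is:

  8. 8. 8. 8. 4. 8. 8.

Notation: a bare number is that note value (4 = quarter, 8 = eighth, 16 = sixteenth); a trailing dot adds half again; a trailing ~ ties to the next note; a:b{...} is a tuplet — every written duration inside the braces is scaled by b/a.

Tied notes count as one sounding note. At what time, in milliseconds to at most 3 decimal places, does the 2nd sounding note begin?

note 2 onset = 3/2b = 502.793ms

1. 0.0ms @ 0 + 502.793ms (3/2)
2. 502.793ms @ 3/2 + 502.793ms (3/2)
3. 1005.587ms @ 3 + 502.793ms (3/2)
4. 1508.38ms @ 9/2 + 502.793ms (3/2)
5. 2011.173ms @ 6 + 1005.587ms (3)
6. 3016.76ms @ 9 + 502.793ms (3/2)
7. 3519.553ms @ 21/2 + 502.793ms (3/2)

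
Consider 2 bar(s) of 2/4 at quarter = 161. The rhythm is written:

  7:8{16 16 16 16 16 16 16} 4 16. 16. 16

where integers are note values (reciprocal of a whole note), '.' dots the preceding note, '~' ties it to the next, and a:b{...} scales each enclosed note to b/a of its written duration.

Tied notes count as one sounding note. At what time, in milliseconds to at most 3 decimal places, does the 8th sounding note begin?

1. 0.0ms @ 0 + 106.477ms (2/7)
2. 106.477ms @ 2/7 + 106.477ms (2/7)
3. 212.955ms @ 4/7 + 106.477ms (2/7)
4. 319.432ms @ 6/7 + 106.477ms (2/7)
5. 425.909ms @ 8/7 + 106.477ms (2/7)
6. 532.387ms @ 10/7 + 106.477ms (2/7)
7. 638.864ms @ 12/7 + 106.477ms (2/7)
8. 745.342ms @ 2 + 372.671ms (1)
9. 1118.012ms @ 3 + 139.752ms (3/8)
10. 1257.764ms @ 27/8 + 139.752ms (3/8)
11. 1397.516ms @ 15/4 + 93.168ms (1/4)

note 8 onset = 2b = 745.342ms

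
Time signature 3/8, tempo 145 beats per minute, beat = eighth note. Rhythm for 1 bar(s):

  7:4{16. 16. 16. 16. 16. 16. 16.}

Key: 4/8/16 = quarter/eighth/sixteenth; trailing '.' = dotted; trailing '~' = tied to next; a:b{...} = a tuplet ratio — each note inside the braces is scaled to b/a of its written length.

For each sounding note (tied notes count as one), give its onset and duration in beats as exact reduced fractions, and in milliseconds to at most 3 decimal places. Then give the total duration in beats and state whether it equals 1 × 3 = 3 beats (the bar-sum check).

1) 0.0ms=0b +177.34ms=3/7b
2) 177.34ms=3/7b +177.34ms=3/7b
3) 354.68ms=6/7b +177.34ms=3/7b
4) 532.02ms=9/7b +177.34ms=3/7b
5) 709.36ms=12/7b +177.34ms=3/7b
6) 886.7ms=15/7b +177.34ms=3/7b
7) 1064.039ms=18/7b +177.34ms=3/7b
Σ=3b of 3 (145bpm 3/8) — PASS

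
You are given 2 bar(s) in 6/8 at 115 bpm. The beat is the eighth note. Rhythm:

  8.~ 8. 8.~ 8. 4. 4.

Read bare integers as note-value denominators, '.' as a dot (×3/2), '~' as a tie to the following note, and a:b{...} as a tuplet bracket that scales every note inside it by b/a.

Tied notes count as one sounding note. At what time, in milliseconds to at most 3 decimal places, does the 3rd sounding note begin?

1. 0.0ms @ 0 + 1565.217ms (3)
2. 1565.217ms @ 3 + 1565.217ms (3)
3. 3130.435ms @ 6 + 1565.217ms (3)
4. 4695.652ms @ 9 + 1565.217ms (3)

note 3 onset = 6b = 3130.435ms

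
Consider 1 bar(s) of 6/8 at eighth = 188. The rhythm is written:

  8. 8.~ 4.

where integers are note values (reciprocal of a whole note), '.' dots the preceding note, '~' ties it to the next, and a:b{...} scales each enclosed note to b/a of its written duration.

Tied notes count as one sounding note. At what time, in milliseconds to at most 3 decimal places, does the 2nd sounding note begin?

1. 0.0ms @ 0 + 478.723ms (3/2)
2. 478.723ms @ 3/2 + 1436.17ms (9/2)

note 2 onset = 3/2b = 478.723ms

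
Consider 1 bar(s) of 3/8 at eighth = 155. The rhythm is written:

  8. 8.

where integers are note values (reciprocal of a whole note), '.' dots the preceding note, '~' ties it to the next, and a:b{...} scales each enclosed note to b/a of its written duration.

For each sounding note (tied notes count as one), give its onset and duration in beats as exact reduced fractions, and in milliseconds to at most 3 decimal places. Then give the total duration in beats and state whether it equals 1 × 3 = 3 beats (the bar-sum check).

1) 0.0ms=0b +580.645ms=3/2b
2) 580.645ms=3/2b +580.645ms=3/2b
Σ=3b of 3 (155bpm 3/8) — PASS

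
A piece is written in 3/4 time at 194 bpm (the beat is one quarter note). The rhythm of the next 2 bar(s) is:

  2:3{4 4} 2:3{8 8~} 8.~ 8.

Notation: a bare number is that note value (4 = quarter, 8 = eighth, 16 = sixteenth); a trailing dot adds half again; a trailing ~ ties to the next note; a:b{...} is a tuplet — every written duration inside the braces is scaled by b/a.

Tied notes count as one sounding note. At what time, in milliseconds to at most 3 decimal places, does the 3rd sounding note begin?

1. 0.0ms @ 0 + 463.918ms (3/2)
2. 463.918ms @ 3/2 + 463.918ms (3/2)
3. 927.835ms @ 3 + 231.959ms (3/4)
4. 1159.794ms @ 15/4 + 695.876ms (9/4)

note 3 onset = 3b = 927.835ms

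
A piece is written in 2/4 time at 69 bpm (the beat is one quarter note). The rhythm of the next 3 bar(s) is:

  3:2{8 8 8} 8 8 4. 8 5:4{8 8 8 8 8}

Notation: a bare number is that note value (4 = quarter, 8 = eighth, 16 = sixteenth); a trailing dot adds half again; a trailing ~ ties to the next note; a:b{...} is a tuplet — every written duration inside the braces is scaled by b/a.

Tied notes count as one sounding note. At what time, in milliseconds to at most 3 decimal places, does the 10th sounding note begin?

1. 0.0ms @ 0 + 289.855ms (1/3)
2. 289.855ms @ 1/3 + 289.855ms (1/3)
3. 579.71ms @ 2/3 + 289.855ms (1/3)
4. 869.565ms @ 1 + 434.783ms (1/2)
5. 1304.348ms @ 3/2 + 434.783ms (1/2)
6. 1739.13ms @ 2 + 1304.348ms (3/2)
7. 3043.478ms @ 7/2 + 434.783ms (1/2)
8. 3478.261ms @ 4 + 347.826ms (2/5)
9. 3826.087ms @ 22/5 + 347.826ms (2/5)
10. 4173.913ms @ 24/5 + 347.826ms (2/5)
11. 4521.739ms @ 26/5 + 347.826ms (2/5)
12. 4869.565ms @ 28/5 + 347.826ms (2/5)

note 10 onset = 24/5b = 4173.913ms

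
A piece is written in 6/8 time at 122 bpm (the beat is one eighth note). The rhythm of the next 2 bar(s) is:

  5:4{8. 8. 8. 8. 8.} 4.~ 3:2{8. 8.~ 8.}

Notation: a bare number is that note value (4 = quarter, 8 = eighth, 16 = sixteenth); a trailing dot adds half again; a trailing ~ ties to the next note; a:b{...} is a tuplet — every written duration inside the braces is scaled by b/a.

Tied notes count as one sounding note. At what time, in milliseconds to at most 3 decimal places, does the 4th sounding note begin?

note 4 onset = 18/5b = 1770.492ms

1. 0.0ms @ 0 + 590.164ms (6/5)
2. 590.164ms @ 6/5 + 590.164ms (6/5)
3. 1180.328ms @ 12/5 + 590.164ms (6/5)
4. 1770.492ms @ 18/5 + 590.164ms (6/5)
5. 2360.656ms @ 24/5 + 590.164ms (6/5)
6. 2950.82ms @ 6 + 1967.213ms (4)
7. 4918.033ms @ 10 + 983.607ms (2)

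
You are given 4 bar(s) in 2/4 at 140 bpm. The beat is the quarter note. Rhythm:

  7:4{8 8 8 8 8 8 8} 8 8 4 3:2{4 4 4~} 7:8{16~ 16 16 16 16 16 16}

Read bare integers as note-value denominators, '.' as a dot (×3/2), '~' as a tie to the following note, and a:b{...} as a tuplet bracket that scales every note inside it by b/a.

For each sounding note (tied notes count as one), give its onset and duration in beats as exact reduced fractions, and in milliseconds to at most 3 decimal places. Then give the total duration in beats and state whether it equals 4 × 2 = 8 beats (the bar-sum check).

1) 0.0ms=0b +122.449ms=2/7b
2) 122.449ms=2/7b +122.449ms=2/7b
3) 244.898ms=4/7b +122.449ms=2/7b
4) 367.347ms=6/7b +122.449ms=2/7b
5) 489.796ms=8/7b +122.449ms=2/7b
6) 612.245ms=10/7b +122.449ms=2/7b
7) 734.694ms=12/7b +122.449ms=2/7b
8) 857.143ms=2b +214.286ms=1/2b
9) 1071.429ms=5/2b +214.286ms=1/2b
10) 1285.714ms=3b +428.571ms=1b
11) 1714.286ms=4b +285.714ms=2/3b
12) 2000.0ms=14/3b +285.714ms=2/3b
13) 2285.714ms=16/3b +530.612ms=26/21b
14) 2816.327ms=46/7b +122.449ms=2/7b
15) 2938.776ms=48/7b +122.449ms=2/7b
16) 3061.224ms=50/7b +122.449ms=2/7b
17) 3183.673ms=52/7b +122.449ms=2/7b
18) 3306.122ms=54/7b +122.449ms=2/7b
Σ=8b of 8 (140bpm 2/4) — PASS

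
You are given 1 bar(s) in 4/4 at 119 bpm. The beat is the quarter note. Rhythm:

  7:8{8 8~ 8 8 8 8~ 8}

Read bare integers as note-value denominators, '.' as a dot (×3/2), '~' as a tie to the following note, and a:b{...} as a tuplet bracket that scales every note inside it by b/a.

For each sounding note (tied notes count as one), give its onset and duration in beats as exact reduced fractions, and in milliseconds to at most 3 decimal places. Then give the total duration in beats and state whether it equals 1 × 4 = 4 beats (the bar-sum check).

1) 0.0ms=0b +288.115ms=4/7b
2) 288.115ms=4/7b +576.23ms=8/7b
3) 864.346ms=12/7b +288.115ms=4/7b
4) 1152.461ms=16/7b +288.115ms=4/7b
5) 1440.576ms=20/7b +576.23ms=8/7b
Σ=4b of 4 (119bpm 4/4) — PASS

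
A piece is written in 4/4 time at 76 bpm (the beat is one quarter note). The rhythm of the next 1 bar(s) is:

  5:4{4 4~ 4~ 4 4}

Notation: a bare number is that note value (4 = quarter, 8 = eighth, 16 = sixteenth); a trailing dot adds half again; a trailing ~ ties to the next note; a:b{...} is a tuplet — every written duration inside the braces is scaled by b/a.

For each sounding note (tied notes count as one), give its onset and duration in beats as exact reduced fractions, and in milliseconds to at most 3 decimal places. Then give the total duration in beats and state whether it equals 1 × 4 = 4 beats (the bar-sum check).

1) 0.0ms=0b +631.579ms=4/5b
2) 631.579ms=4/5b +1894.737ms=12/5b
3) 2526.316ms=16/5b +631.579ms=4/5b
Σ=4b of 4 (76bpm 4/4) — PASS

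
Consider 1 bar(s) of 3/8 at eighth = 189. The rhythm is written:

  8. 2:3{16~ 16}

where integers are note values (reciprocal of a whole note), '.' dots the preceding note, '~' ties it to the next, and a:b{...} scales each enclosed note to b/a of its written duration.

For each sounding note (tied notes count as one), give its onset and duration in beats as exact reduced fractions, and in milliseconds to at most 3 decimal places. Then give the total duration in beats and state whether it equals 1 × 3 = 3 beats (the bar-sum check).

1) 0.0ms=0b +476.19ms=3/2b
2) 476.19ms=3/2b +476.19ms=3/2b
Σ=3b of 3 (189bpm 3/8) — PASS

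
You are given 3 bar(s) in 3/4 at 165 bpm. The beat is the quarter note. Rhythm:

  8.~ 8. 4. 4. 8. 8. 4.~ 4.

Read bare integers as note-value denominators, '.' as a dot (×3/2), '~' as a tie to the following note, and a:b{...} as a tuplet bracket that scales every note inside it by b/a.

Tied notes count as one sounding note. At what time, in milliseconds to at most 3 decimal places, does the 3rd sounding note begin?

note 3 onset = 3b = 1090.909ms

1. 0.0ms @ 0 + 545.455ms (3/2)
2. 545.455ms @ 3/2 + 545.455ms (3/2)
3. 1090.909ms @ 3 + 545.455ms (3/2)
4. 1636.364ms @ 9/2 + 272.727ms (3/4)
5. 1909.091ms @ 21/4 + 272.727ms (3/4)
6. 2181.818ms @ 6 + 1090.909ms (3)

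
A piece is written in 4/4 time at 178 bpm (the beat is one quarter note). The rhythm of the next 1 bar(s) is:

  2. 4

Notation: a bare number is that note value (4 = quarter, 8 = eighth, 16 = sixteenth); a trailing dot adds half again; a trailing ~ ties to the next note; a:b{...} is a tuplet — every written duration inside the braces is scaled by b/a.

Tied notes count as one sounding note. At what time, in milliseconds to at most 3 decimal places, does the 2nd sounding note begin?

1. 0.0ms @ 0 + 1011.236ms (3)
2. 1011.236ms @ 3 + 337.079ms (1)

note 2 onset = 3b = 1011.236ms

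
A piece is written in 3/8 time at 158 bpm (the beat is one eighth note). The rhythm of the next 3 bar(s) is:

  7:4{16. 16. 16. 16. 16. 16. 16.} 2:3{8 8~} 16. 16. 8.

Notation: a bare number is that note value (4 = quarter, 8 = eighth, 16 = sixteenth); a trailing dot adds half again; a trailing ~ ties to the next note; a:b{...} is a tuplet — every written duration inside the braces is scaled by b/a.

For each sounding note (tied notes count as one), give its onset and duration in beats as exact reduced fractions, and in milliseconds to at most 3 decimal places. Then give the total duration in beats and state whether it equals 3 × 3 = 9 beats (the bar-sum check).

1) 0.0ms=0b +162.749ms=3/7b
2) 162.749ms=3/7b +162.749ms=3/7b
3) 325.497ms=6/7b +162.749ms=3/7b
4) 488.246ms=9/7b +162.749ms=3/7b
5) 650.995ms=12/7b +162.749ms=3/7b
6) 813.743ms=15/7b +162.749ms=3/7b
7) 976.492ms=18/7b +162.749ms=3/7b
8) 1139.241ms=3b +569.62ms=3/2b
9) 1708.861ms=9/2b +854.43ms=9/4b
10) 2563.291ms=27/4b +284.81ms=3/4b
11) 2848.101ms=15/2b +569.62ms=3/2b
Σ=9b of 9 (158bpm 3/8) — PASS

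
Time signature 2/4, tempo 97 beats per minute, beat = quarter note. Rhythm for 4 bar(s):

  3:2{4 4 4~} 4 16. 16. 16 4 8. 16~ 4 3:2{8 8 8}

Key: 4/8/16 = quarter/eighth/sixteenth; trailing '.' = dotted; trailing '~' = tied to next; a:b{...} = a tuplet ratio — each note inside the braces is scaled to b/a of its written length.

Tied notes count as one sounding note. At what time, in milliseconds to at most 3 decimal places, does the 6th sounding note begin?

note 6 onset = 15/4b = 2319.588ms

1. 0.0ms @ 0 + 412.371ms (2/3)
2. 412.371ms @ 2/3 + 412.371ms (2/3)
3. 824.742ms @ 4/3 + 1030.928ms (5/3)
4. 1855.67ms @ 3 + 231.959ms (3/8)
5. 2087.629ms @ 27/8 + 231.959ms (3/8)
6. 2319.588ms @ 15/4 + 154.639ms (1/4)
7. 2474.227ms @ 4 + 618.557ms (1)
8. 3092.784ms @ 5 + 463.918ms (3/4)
9. 3556.701ms @ 23/4 + 773.196ms (5/4)
10. 4329.897ms @ 7 + 206.186ms (1/3)
11. 4536.082ms @ 22/3 + 206.186ms (1/3)
12. 4742.268ms @ 23/3 + 206.186ms (1/3)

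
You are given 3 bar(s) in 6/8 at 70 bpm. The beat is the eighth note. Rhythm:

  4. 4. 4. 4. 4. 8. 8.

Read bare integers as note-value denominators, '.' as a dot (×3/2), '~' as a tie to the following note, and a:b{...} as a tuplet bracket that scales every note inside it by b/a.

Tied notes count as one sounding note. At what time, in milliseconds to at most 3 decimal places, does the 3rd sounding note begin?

note 3 onset = 6b = 5142.857ms

1. 0.0ms @ 0 + 2571.429ms (3)
2. 2571.429ms @ 3 + 2571.429ms (3)
3. 5142.857ms @ 6 + 2571.429ms (3)
4. 7714.286ms @ 9 + 2571.429ms (3)
5. 10285.714ms @ 12 + 2571.429ms (3)
6. 12857.143ms @ 15 + 1285.714ms (3/2)
7. 14142.857ms @ 33/2 + 1285.714ms (3/2)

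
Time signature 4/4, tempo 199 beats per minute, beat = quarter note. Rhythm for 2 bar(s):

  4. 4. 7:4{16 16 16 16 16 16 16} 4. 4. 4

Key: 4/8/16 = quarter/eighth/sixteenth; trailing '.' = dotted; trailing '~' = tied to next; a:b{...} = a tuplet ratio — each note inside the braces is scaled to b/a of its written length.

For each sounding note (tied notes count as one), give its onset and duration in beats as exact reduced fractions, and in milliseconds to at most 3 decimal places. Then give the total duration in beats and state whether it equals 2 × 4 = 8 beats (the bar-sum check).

1) 0.0ms=0b +452.261ms=3/2b
2) 452.261ms=3/2b +452.261ms=3/2b
3) 904.523ms=3b +43.073ms=1/7b
4) 947.595ms=22/7b +43.073ms=1/7b
5) 990.668ms=23/7b +43.073ms=1/7b
6) 1033.74ms=24/7b +43.073ms=1/7b
7) 1076.813ms=25/7b +43.073ms=1/7b
8) 1119.885ms=26/7b +43.073ms=1/7b
9) 1162.958ms=27/7b +43.073ms=1/7b
10) 1206.03ms=4b +452.261ms=3/2b
11) 1658.291ms=11/2b +452.261ms=3/2b
12) 2110.553ms=7b +301.508ms=1b
Σ=8b of 8 (199bpm 4/4) — PASS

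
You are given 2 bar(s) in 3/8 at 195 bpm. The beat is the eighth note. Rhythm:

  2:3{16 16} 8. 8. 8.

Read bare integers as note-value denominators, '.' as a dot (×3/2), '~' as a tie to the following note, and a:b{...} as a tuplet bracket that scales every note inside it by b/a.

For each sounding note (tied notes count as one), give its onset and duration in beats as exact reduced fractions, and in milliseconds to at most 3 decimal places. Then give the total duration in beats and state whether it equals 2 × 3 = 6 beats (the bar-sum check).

1) 0.0ms=0b +230.769ms=3/4b
2) 230.769ms=3/4b +230.769ms=3/4b
3) 461.538ms=3/2b +461.538ms=3/2b
4) 923.077ms=3b +461.538ms=3/2b
5) 1384.615ms=9/2b +461.538ms=3/2b
Σ=6b of 6 (195bpm 3/8) — PASS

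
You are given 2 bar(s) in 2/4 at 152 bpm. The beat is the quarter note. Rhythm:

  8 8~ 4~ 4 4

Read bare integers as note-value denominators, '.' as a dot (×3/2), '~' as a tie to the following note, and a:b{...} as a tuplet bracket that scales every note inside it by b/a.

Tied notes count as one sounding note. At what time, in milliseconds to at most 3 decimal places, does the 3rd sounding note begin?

1. 0.0ms @ 0 + 197.368ms (1/2)
2. 197.368ms @ 1/2 + 986.842ms (5/2)
3. 1184.211ms @ 3 + 394.737ms (1)

note 3 onset = 3b = 1184.211ms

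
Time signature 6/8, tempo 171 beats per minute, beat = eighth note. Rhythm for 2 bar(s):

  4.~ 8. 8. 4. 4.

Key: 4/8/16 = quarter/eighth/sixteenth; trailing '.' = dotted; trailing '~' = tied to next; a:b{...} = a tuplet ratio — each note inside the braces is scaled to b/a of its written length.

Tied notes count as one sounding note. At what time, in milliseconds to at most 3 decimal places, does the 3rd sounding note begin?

note 3 onset = 6b = 2105.263ms

1. 0.0ms @ 0 + 1578.947ms (9/2)
2. 1578.947ms @ 9/2 + 526.316ms (3/2)
3. 2105.263ms @ 6 + 1052.632ms (3)
4. 3157.895ms @ 9 + 1052.632ms (3)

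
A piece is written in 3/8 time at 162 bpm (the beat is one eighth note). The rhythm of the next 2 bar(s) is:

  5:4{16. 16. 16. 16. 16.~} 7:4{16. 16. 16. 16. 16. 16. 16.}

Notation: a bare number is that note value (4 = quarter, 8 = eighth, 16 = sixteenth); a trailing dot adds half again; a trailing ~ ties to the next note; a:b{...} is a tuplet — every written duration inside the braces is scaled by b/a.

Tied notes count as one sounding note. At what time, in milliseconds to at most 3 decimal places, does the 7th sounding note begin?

note 7 onset = 27/7b = 1428.571ms

1. 0.0ms @ 0 + 222.222ms (3/5)
2. 222.222ms @ 3/5 + 222.222ms (3/5)
3. 444.444ms @ 6/5 + 222.222ms (3/5)
4. 666.667ms @ 9/5 + 222.222ms (3/5)
5. 888.889ms @ 12/5 + 380.952ms (36/35)
6. 1269.841ms @ 24/7 + 158.73ms (3/7)
7. 1428.571ms @ 27/7 + 158.73ms (3/7)
8. 1587.302ms @ 30/7 + 158.73ms (3/7)
9. 1746.032ms @ 33/7 + 158.73ms (3/7)
10. 1904.762ms @ 36/7 + 158.73ms (3/7)
11. 2063.492ms @ 39/7 + 158.73ms (3/7)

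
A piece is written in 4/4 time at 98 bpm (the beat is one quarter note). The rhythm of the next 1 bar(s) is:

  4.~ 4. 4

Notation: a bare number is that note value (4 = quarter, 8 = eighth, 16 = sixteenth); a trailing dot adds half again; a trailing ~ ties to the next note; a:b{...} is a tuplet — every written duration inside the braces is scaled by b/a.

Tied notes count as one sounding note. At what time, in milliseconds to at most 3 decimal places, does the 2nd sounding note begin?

1. 0.0ms @ 0 + 1836.735ms (3)
2. 1836.735ms @ 3 + 612.245ms (1)

note 2 onset = 3b = 1836.735ms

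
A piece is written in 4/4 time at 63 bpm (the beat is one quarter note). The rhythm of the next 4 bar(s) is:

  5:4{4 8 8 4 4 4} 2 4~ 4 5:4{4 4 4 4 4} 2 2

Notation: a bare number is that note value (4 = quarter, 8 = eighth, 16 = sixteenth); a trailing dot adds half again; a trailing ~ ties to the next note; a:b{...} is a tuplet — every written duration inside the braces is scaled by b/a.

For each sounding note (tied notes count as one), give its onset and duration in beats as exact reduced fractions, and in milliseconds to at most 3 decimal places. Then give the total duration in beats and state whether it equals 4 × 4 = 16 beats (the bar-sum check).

1) 0.0ms=0b +761.905ms=4/5b
2) 761.905ms=4/5b +380.952ms=2/5b
3) 1142.857ms=6/5b +380.952ms=2/5b
4) 1523.81ms=8/5b +761.905ms=4/5b
5) 2285.714ms=12/5b +761.905ms=4/5b
6) 3047.619ms=16/5b +761.905ms=4/5b
7) 3809.524ms=4b +1904.762ms=2b
8) 5714.286ms=6b +1904.762ms=2b
9) 7619.048ms=8b +761.905ms=4/5b
10) 8380.952ms=44/5b +761.905ms=4/5b
11) 9142.857ms=48/5b +761.905ms=4/5b
12) 9904.762ms=52/5b +761.905ms=4/5b
13) 10666.667ms=56/5b +761.905ms=4/5b
14) 11428.571ms=12b +1904.762ms=2b
15) 13333.333ms=14b +1904.762ms=2b
Σ=16b of 16 (63bpm 4/4) — PASS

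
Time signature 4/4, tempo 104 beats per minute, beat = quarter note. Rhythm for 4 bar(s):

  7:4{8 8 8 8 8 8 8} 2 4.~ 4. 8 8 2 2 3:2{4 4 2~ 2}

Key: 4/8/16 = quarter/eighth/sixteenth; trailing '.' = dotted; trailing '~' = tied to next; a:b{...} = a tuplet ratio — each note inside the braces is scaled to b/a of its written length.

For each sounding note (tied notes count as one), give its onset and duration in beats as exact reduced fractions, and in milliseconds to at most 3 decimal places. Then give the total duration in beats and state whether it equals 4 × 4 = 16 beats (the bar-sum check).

1) 0.0ms=0b +164.835ms=2/7b
2) 164.835ms=2/7b +164.835ms=2/7b
3) 329.67ms=4/7b +164.835ms=2/7b
4) 494.505ms=6/7b +164.835ms=2/7b
5) 659.341ms=8/7b +164.835ms=2/7b
6) 824.176ms=10/7b +164.835ms=2/7b
7) 989.011ms=12/7b +164.835ms=2/7b
8) 1153.846ms=2b +1153.846ms=2b
9) 2307.692ms=4b +1730.769ms=3b
10) 4038.462ms=7b +288.462ms=1/2b
11) 4326.923ms=15/2b +288.462ms=1/2b
12) 4615.385ms=8b +1153.846ms=2b
13) 5769.231ms=10b +1153.846ms=2b
14) 6923.077ms=12b +384.615ms=2/3b
15) 7307.692ms=38/3b +384.615ms=2/3b
16) 7692.308ms=40/3b +1538.462ms=8/3b
Σ=16b of 16 (104bpm 4/4) — PASS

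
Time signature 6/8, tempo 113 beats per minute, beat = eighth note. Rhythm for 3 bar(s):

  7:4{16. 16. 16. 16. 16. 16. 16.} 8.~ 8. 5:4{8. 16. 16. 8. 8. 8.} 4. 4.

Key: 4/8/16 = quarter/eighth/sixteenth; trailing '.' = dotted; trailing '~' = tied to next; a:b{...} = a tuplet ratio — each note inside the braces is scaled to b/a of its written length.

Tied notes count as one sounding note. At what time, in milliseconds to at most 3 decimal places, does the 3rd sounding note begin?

1. 0.0ms @ 0 + 227.56ms (3/7)
2. 227.56ms @ 3/7 + 227.56ms (3/7)
3. 455.12ms @ 6/7 + 227.56ms (3/7)
4. 682.68ms @ 9/7 + 227.56ms (3/7)
5. 910.24ms @ 12/7 + 227.56ms (3/7)
6. 1137.8ms @ 15/7 + 227.56ms (3/7)
7. 1365.36ms @ 18/7 + 227.56ms (3/7)
8. 1592.92ms @ 3 + 1592.92ms (3)
9. 3185.841ms @ 6 + 637.168ms (6/5)
10. 3823.009ms @ 36/5 + 318.584ms (3/5)
11. 4141.593ms @ 39/5 + 318.584ms (3/5)
12. 4460.177ms @ 42/5 + 637.168ms (6/5)
13. 5097.345ms @ 48/5 + 637.168ms (6/5)
14. 5734.513ms @ 54/5 + 637.168ms (6/5)
15. 6371.681ms @ 12 + 1592.92ms (3)
16. 7964.602ms @ 15 + 1592.92ms (3)

note 3 onset = 6/7b = 455.12ms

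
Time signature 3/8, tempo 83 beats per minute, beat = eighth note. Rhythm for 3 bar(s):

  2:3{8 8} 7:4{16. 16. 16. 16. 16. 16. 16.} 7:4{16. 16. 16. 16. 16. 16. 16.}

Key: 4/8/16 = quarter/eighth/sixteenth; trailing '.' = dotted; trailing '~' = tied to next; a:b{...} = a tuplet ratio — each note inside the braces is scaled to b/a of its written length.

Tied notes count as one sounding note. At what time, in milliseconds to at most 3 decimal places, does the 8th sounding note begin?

1. 0.0ms @ 0 + 1084.337ms (3/2)
2. 1084.337ms @ 3/2 + 1084.337ms (3/2)
3. 2168.675ms @ 3 + 309.811ms (3/7)
4. 2478.485ms @ 24/7 + 309.811ms (3/7)
5. 2788.296ms @ 27/7 + 309.811ms (3/7)
6. 3098.107ms @ 30/7 + 309.811ms (3/7)
7. 3407.917ms @ 33/7 + 309.811ms (3/7)
8. 3717.728ms @ 36/7 + 309.811ms (3/7)
9. 4027.539ms @ 39/7 + 309.811ms (3/7)
10. 4337.349ms @ 6 + 309.811ms (3/7)
11. 4647.16ms @ 45/7 + 309.811ms (3/7)
12. 4956.971ms @ 48/7 + 309.811ms (3/7)
13. 5266.781ms @ 51/7 + 309.811ms (3/7)
14. 5576.592ms @ 54/7 + 309.811ms (3/7)
15. 5886.403ms @ 57/7 + 309.811ms (3/7)
16. 6196.213ms @ 60/7 + 309.811ms (3/7)

note 8 onset = 36/7b = 3717.728ms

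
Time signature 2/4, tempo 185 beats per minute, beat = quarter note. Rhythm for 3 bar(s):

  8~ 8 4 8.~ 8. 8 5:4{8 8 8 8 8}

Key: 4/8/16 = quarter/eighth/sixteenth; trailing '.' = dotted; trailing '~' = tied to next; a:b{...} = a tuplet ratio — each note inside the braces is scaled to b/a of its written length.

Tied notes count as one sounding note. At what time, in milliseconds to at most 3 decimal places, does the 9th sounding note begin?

1. 0.0ms @ 0 + 324.324ms (1)
2. 324.324ms @ 1 + 324.324ms (1)
3. 648.649ms @ 2 + 486.486ms (3/2)
4. 1135.135ms @ 7/2 + 162.162ms (1/2)
5. 1297.297ms @ 4 + 129.73ms (2/5)
6. 1427.027ms @ 22/5 + 129.73ms (2/5)
7. 1556.757ms @ 24/5 + 129.73ms (2/5)
8. 1686.486ms @ 26/5 + 129.73ms (2/5)
9. 1816.216ms @ 28/5 + 129.73ms (2/5)

note 9 onset = 28/5b = 1816.216ms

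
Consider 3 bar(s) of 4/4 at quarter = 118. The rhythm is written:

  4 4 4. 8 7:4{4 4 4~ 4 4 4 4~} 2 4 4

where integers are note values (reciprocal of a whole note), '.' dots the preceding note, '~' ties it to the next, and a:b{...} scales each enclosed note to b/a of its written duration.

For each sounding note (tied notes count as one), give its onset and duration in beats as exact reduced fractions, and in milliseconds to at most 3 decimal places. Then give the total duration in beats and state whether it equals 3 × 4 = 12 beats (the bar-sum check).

1) 0.0ms=0b +508.475ms=1b
2) 508.475ms=1b +508.475ms=1b
3) 1016.949ms=2b +762.712ms=3/2b
4) 1779.661ms=7/2b +254.237ms=1/2b
5) 2033.898ms=4b +290.557ms=4/7b
6) 2324.455ms=32/7b +290.557ms=4/7b
7) 2615.012ms=36/7b +581.114ms=8/7b
8) 3196.126ms=44/7b +290.557ms=4/7b
9) 3486.683ms=48/7b +290.557ms=4/7b
10) 3777.24ms=52/7b +1307.506ms=18/7b
11) 5084.746ms=10b +508.475ms=1b
12) 5593.22ms=11b +508.475ms=1b
Σ=12b of 12 (118bpm 4/4) — PASS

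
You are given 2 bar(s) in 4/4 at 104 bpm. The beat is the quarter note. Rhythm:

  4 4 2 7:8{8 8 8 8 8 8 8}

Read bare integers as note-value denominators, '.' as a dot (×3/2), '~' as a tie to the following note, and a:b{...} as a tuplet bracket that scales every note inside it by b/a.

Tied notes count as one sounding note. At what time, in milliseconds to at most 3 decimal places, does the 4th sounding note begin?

1. 0.0ms @ 0 + 576.923ms (1)
2. 576.923ms @ 1 + 576.923ms (1)
3. 1153.846ms @ 2 + 1153.846ms (2)
4. 2307.692ms @ 4 + 329.67ms (4/7)
5. 2637.363ms @ 32/7 + 329.67ms (4/7)
6. 2967.033ms @ 36/7 + 329.67ms (4/7)
7. 3296.703ms @ 40/7 + 329.67ms (4/7)
8. 3626.374ms @ 44/7 + 329.67ms (4/7)
9. 3956.044ms @ 48/7 + 329.67ms (4/7)
10. 4285.714ms @ 52/7 + 329.67ms (4/7)

note 4 onset = 4b = 2307.692ms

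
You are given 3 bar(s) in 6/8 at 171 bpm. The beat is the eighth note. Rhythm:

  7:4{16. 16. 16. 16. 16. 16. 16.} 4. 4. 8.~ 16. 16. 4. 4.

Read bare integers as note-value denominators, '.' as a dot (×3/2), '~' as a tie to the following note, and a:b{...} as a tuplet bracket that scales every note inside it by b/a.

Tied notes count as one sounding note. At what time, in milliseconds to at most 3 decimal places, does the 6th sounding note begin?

1. 0.0ms @ 0 + 150.376ms (3/7)
2. 150.376ms @ 3/7 + 150.376ms (3/7)
3. 300.752ms @ 6/7 + 150.376ms (3/7)
4. 451.128ms @ 9/7 + 150.376ms (3/7)
5. 601.504ms @ 12/7 + 150.376ms (3/7)
6. 751.88ms @ 15/7 + 150.376ms (3/7)
7. 902.256ms @ 18/7 + 150.376ms (3/7)
8. 1052.632ms @ 3 + 1052.632ms (3)
9. 2105.263ms @ 6 + 1052.632ms (3)
10. 3157.895ms @ 9 + 789.474ms (9/4)
11. 3947.368ms @ 45/4 + 263.158ms (3/4)
12. 4210.526ms @ 12 + 1052.632ms (3)
13. 5263.158ms @ 15 + 1052.632ms (3)

note 6 onset = 15/7b = 751.88ms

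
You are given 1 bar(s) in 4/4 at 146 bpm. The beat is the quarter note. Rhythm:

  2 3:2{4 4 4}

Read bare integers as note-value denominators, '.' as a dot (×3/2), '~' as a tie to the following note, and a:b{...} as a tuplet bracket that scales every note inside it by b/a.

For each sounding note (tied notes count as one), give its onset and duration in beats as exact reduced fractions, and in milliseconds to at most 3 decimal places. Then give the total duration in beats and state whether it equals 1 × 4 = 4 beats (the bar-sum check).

1) 0.0ms=0b +821.918ms=2b
2) 821.918ms=2b +273.973ms=2/3b
3) 1095.89ms=8/3b +273.973ms=2/3b
4) 1369.863ms=10/3b +273.973ms=2/3b
Σ=4b of 4 (146bpm 4/4) — PASS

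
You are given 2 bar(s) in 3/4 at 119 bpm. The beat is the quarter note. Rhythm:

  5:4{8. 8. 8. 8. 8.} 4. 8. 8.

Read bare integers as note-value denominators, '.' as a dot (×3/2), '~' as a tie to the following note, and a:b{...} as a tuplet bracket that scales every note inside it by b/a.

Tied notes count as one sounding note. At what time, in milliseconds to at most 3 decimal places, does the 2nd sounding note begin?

note 2 onset = 3/5b = 302.521ms

1. 0.0ms @ 0 + 302.521ms (3/5)
2. 302.521ms @ 3/5 + 302.521ms (3/5)
3. 605.042ms @ 6/5 + 302.521ms (3/5)
4. 907.563ms @ 9/5 + 302.521ms (3/5)
5. 1210.084ms @ 12/5 + 302.521ms (3/5)
6. 1512.605ms @ 3 + 756.303ms (3/2)
7. 2268.908ms @ 9/2 + 378.151ms (3/4)
8. 2647.059ms @ 21/4 + 378.151ms (3/4)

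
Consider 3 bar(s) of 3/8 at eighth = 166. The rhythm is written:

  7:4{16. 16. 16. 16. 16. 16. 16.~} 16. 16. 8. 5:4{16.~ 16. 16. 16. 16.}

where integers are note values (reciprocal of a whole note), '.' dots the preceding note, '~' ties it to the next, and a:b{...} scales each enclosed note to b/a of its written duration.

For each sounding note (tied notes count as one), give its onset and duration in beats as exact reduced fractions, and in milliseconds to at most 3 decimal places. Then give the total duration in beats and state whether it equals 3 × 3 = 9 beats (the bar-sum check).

1) 0.0ms=0b +154.905ms=3/7b
2) 154.905ms=3/7b +154.905ms=3/7b
3) 309.811ms=6/7b +154.905ms=3/7b
4) 464.716ms=9/7b +154.905ms=3/7b
5) 619.621ms=12/7b +154.905ms=3/7b
6) 774.527ms=15/7b +154.905ms=3/7b
7) 929.432ms=18/7b +425.99ms=33/28b
8) 1355.422ms=15/4b +271.084ms=3/4b
9) 1626.506ms=9/2b +542.169ms=3/2b
10) 2168.675ms=6b +433.735ms=6/5b
11) 2602.41ms=36/5b +216.867ms=3/5b
12) 2819.277ms=39/5b +216.867ms=3/5b
13) 3036.145ms=42/5b +216.867ms=3/5b
Σ=9b of 9 (166bpm 3/8) — PASS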